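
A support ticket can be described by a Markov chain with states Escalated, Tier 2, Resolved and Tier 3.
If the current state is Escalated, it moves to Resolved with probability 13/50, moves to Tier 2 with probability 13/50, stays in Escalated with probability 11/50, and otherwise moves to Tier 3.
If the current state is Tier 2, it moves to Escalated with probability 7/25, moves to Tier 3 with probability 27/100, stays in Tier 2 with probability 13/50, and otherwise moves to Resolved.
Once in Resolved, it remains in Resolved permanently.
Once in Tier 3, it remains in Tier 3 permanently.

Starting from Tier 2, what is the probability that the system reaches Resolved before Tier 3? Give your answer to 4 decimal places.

Let h(s) be the probability of absorption at Resolved starting from transient state s. Then h(Resolved) = 1 and h(Tier 3) = 0. By first-step analysis:
h(Escalated) = 0.22·h(Escalated) + 0.26·h(Tier 2) + 0.26·1 + 0.26·0
h(Tier 2) = 0.28·h(Escalated) + 0.26·h(Tier 2) + 0.19·1 + 0.27·0
Solving: h(Escalated) = 0.4794, h(Tier 2) = 0.4381.
Starting from Tier 2, the probability is 0.4381.

0.4381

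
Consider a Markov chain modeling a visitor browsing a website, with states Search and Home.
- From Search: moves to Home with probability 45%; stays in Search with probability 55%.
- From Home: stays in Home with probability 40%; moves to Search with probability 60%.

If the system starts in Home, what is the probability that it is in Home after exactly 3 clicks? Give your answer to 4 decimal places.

0.4285

Propagate the distribution vector 3 clicks from Home.
After 0 clicks: (0.0000, 1.0000)
After 1 click: (0.6000, 0.4000)
After 2 clicks: (0.5700, 0.4300)
After 3 clicks: (0.5715, 0.4285)
P(in Home after 3 clicks) = 0.4285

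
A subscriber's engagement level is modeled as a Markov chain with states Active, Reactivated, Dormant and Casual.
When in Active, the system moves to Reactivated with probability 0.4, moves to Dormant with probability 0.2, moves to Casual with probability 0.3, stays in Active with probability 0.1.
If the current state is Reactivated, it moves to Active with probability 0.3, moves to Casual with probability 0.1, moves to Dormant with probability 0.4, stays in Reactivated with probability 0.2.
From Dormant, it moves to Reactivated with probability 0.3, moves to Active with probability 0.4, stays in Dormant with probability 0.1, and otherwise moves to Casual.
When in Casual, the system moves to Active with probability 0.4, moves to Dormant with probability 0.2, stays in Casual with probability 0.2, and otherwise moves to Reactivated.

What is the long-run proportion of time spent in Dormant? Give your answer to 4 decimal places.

Let the stationary distribution be π with π = πP and π_1 + π_2 + π_3 + π_4 = 1.
π_1 = 0.1·π_1 + 0.3·π_2 + 0.4·π_3 + 0.4·π_4
π_2 = 0.4·π_1 + 0.2·π_2 + 0.3·π_3 + 0.2·π_4
π_3 = 0.2·π_1 + 0.4·π_2 + 0.1·π_3 + 0.2·π_4
Solving with the normalization constraint gives π = (0.2861, 0.2805, 0.2328, 0.2006).
So the stationary probability of Dormant is 0.2328.

0.2328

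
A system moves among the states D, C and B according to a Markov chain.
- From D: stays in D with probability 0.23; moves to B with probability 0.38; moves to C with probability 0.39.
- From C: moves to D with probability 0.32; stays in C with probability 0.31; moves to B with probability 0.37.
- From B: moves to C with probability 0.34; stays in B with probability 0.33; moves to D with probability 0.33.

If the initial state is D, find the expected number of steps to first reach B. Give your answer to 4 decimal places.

2.6568

Let t(s) be the expected number of steps to first reach B from state s, with t(B) = 0. Conditioning on the first step:
t(D) = 1 + 0.23·t(D) + 0.39·t(C)
t(C) = 1 + 0.32·t(D) + 0.31·t(C)
Solving: t(D) = 2.6568, t(C) = 2.6814.
Expected steps from D to B: 2.6568.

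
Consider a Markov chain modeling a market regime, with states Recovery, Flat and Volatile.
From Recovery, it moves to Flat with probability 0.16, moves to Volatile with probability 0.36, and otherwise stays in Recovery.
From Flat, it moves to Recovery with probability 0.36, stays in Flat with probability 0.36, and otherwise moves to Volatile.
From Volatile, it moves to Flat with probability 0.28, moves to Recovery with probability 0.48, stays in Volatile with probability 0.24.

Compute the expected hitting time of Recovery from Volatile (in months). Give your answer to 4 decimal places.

Let t(s) be the expected number of months to first reach Recovery from state s, with t(Recovery) = 0. Conditioning on the first month:
t(Flat) = 1 + 0.36·t(Flat) + 0.28·t(Volatile)
t(Volatile) = 1 + 0.28·t(Flat) + 0.24·t(Volatile)
Solving: t(Flat) = 2.5490, t(Volatile) = 2.2549.
Expected months from Volatile to Recovery: 2.2549.

2.2549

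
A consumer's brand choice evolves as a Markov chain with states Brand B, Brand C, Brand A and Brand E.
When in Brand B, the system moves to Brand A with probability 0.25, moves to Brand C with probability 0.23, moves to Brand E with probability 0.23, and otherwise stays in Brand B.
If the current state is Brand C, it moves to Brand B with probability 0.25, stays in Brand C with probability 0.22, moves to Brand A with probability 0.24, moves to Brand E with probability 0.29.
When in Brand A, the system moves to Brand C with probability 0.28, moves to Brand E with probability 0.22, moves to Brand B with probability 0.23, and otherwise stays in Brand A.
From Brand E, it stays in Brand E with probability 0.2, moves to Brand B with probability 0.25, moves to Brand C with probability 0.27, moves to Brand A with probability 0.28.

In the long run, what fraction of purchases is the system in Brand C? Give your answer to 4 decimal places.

Let the stationary distribution be π with π = πP and π_1 + π_2 + π_3 + π_4 = 1.
π_1 = 0.29·π_1 + 0.25·π_2 + 0.23·π_3 + 0.25·π_4
π_2 = 0.23·π_1 + 0.22·π_2 + 0.28·π_3 + 0.27·π_4
π_3 = 0.25·π_1 + 0.24·π_2 + 0.27·π_3 + 0.28·π_4
Solving with the normalization constraint gives π = (0.2550, 0.2499, 0.2598, 0.2353).
So the stationary probability of Brand C is 0.2499.

0.2499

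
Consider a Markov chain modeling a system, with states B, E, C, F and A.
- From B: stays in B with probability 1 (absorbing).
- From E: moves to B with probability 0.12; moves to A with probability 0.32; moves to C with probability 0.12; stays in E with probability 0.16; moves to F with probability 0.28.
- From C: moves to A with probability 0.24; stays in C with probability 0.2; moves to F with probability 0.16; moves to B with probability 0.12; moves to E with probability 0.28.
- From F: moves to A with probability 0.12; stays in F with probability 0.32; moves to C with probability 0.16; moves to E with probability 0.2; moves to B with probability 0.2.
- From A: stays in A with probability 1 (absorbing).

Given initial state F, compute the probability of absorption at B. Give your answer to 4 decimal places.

Let h(s) be the probability of absorption at B starting from transient state s. Then h(B) = 1 and h(A) = 0. By first-step analysis:
h(E) = 0.12·1 + 0.16·h(E) + 0.12·h(C) + 0.28·h(F) + 0.32·0
h(C) = 0.12·1 + 0.28·h(E) + 0.2·h(C) + 0.16·h(F) + 0.24·0
h(F) = 0.2·1 + 0.2·h(E) + 0.16·h(C) + 0.32·h(F) + 0.12·0
Solving: h(E) = 0.3586, h(C) = 0.3730, h(F) = 0.4873.
Starting from F, the probability is 0.4873.

0.4873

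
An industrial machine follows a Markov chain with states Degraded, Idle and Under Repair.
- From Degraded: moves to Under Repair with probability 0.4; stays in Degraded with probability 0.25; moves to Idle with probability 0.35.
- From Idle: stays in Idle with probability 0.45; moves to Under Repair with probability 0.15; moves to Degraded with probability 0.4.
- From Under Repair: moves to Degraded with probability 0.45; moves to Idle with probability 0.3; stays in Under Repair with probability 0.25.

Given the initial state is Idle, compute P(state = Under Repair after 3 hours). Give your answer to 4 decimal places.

0.2634

Propagate the distribution vector 3 hours from Idle.
After 0 hours: (0.0000, 1.0000, 0.0000)
After 1 hour: (0.4000, 0.4500, 0.1500)
After 2 hours: (0.3475, 0.3875, 0.2650)
After 3 hours: (0.3611, 0.3755, 0.2634)
P(in Under Repair after 3 hours) = 0.2634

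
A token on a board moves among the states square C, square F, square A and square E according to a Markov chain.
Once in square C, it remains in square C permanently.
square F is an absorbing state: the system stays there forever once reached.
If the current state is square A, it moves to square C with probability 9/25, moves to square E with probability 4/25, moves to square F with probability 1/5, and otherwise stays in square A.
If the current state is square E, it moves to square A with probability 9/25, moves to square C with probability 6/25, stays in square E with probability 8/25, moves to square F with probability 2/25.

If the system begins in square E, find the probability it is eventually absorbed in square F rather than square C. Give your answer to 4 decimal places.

Let h(s) be the probability of absorption at square F starting from transient state s. Then h(square F) = 1 and h(square C) = 0. By first-step analysis:
h(square A) = 0.36·0 + 0.2·1 + 0.28·h(square A) + 0.16·h(square E)
h(square E) = 0.24·0 + 0.08·1 + 0.36·h(square A) + 0.32·h(square E)
Solving: h(square A) = 0.3444, h(square E) = 0.3000.
Starting from square E, the probability is 0.3000.

0.3000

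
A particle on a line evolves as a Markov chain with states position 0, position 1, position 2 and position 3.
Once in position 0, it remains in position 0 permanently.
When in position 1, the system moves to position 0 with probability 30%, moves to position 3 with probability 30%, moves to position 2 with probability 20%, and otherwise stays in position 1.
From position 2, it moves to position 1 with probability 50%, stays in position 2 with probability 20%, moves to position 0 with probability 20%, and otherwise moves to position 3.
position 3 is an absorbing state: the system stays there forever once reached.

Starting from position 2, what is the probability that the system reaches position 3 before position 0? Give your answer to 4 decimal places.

Let h(s) be the probability of absorption at position 3 starting from transient state s. Then h(position 3) = 1 and h(position 0) = 0. By first-step analysis:
h(position 1) = 0.3·0 + 0.2·h(position 1) + 0.2·h(position 2) + 0.3·1
h(position 2) = 0.2·0 + 0.5·h(position 1) + 0.2·h(position 2) + 0.1·1
Solving: h(position 1) = 0.4815, h(position 2) = 0.4259.
Starting from position 2, the probability is 0.4259.

0.4259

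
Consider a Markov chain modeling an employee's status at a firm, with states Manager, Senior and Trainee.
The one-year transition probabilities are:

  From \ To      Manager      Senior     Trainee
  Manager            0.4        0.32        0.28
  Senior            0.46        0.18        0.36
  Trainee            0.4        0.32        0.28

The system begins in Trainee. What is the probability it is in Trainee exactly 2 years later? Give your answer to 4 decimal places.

Sum over the intermediate state after 1 year:
P = P(Trainee→Manager)·P(Manager→Trainee) + P(Trainee→Senior)·P(Senior→Trainee) + P(Trainee→Trainee)·P(Trainee→Trainee)
  = 0.4×0.28 + 0.32×0.36 + 0.28×0.28
  = 0.1120 + 0.1152 + 0.0784 = 0.3056

0.3056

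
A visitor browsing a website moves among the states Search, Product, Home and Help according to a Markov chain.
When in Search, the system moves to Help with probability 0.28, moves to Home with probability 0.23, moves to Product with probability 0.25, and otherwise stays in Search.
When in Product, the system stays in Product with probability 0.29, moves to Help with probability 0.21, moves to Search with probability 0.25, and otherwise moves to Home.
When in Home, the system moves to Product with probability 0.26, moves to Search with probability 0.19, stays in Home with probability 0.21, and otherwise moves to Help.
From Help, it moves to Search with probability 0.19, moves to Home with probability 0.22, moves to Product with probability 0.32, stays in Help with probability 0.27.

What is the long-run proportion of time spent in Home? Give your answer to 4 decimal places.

Let the stationary distribution be π with π = πP and π_1 + π_2 + π_3 + π_4 = 1.
π_1 = 0.24·π_1 + 0.25·π_2 + 0.19·π_3 + 0.19·π_4
π_2 = 0.25·π_1 + 0.29·π_2 + 0.26·π_3 + 0.32·π_4
π_3 = 0.23·π_1 + 0.25·π_2 + 0.21·π_3 + 0.22·π_4
Solving with the normalization constraint gives π = (0.2178, 0.2826, 0.2284, 0.2712).
So the stationary probability of Home is 0.2284.

0.2284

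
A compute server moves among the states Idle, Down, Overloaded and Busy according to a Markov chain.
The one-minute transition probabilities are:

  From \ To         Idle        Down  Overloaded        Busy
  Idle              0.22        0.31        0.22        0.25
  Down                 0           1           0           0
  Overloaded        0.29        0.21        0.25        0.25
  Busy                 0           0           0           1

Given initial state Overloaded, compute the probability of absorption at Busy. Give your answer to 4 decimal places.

Let h(s) be the probability of absorption at Busy starting from transient state s. Then h(Busy) = 1 and h(Down) = 0. By first-step analysis:
h(Idle) = 0.22·h(Idle) + 0.31·0 + 0.22·h(Overloaded) + 0.25·1
h(Overloaded) = 0.29·h(Idle) + 0.21·0 + 0.25·h(Overloaded) + 0.25·1
Solving: h(Idle) = 0.4653, h(Overloaded) = 0.5132.
Starting from Overloaded, the probability is 0.5132.

0.5132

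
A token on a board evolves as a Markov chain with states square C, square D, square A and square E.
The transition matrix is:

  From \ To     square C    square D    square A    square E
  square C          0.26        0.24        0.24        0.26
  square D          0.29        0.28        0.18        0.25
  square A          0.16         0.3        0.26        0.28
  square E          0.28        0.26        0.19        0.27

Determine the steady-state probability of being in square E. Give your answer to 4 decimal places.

0.2643

Let the stationary distribution be π with π = πP and π_1 + π_2 + π_3 + π_4 = 1.
π_1 = 0.26·π_1 + 0.29·π_2 + 0.16·π_3 + 0.28·π_4
π_2 = 0.24·π_1 + 0.28·π_2 + 0.3·π_3 + 0.26·π_4
π_3 = 0.24·π_1 + 0.18·π_2 + 0.26·π_3 + 0.19·π_4
Solving with the normalization constraint gives π = (0.2519, 0.2689, 0.2150, 0.2643).
So the stationary probability of square E is 0.2643.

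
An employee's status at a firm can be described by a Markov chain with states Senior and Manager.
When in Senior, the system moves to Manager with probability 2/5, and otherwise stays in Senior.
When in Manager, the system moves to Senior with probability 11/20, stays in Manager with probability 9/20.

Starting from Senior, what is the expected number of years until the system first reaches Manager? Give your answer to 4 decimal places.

Let t(s) be the expected number of years to first reach Manager from state s, with t(Manager) = 0. Conditioning on the first year:
t(Senior) = 1 + 0.6·t(Senior)
Solving: t(Senior) = 2.5000.
Expected years from Senior to Manager: 2.5000.

2.5000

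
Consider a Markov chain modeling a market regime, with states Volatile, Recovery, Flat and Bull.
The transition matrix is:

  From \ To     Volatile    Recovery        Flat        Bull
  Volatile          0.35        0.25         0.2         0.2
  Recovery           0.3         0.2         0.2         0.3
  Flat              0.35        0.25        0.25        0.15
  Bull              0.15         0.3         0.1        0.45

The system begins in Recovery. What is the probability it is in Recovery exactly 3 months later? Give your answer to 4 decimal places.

Propagate the distribution vector 3 months from Recovery.
After 0 months: (0.0000, 1.0000, 0.0000, 0.0000)
After 1 month: (0.3000, 0.2000, 0.2000, 0.3000)
After 2 months: (0.2800, 0.2550, 0.1800, 0.2850)
After 3 months: (0.2803, 0.2515, 0.1805, 0.2878)
P(in Recovery after 3 months) = 0.2515

0.2515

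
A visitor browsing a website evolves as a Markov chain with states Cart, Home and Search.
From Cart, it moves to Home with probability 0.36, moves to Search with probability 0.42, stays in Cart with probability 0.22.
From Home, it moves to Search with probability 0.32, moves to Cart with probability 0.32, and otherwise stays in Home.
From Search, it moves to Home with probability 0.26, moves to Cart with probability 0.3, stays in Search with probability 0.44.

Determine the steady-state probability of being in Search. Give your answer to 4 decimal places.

0.3959

Let the stationary distribution be π with π = πP and π_1 + π_2 + π_3 = 1.
π_1 = 0.22·π_1 + 0.32·π_2 + 0.3·π_3
π_2 = 0.36·π_1 + 0.36·π_2 + 0.26·π_3
Solving with the normalization constraint gives π = (0.2837, 0.3204, 0.3959).
So the stationary probability of Search is 0.3959.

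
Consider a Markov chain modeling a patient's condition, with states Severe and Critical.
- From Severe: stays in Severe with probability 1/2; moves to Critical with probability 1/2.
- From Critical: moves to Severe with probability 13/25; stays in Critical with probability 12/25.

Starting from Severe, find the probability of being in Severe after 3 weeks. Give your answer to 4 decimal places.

0.5098

Propagate the distribution vector 3 weeks from Severe.
After 0 weeks: (1.0000, 0.0000)
After 1 week: (0.5000, 0.5000)
After 2 weeks: (0.5100, 0.4900)
After 3 weeks: (0.5098, 0.4902)
P(in Severe after 3 weeks) = 0.5098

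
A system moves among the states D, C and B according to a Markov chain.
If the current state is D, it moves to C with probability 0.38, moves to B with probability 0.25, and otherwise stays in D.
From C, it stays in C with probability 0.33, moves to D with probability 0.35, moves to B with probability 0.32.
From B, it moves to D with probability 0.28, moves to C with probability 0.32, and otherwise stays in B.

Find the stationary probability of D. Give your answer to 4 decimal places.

Let the stationary distribution be π with π = πP and π_1 + π_2 + π_3 = 1.
π_1 = 0.37·π_1 + 0.35·π_2 + 0.28·π_3
π_2 = 0.38·π_1 + 0.33·π_2 + 0.32·π_3
Solving with the normalization constraint gives π = (0.3341, 0.3435, 0.3224).
So the stationary probability of D is 0.3341.

0.3341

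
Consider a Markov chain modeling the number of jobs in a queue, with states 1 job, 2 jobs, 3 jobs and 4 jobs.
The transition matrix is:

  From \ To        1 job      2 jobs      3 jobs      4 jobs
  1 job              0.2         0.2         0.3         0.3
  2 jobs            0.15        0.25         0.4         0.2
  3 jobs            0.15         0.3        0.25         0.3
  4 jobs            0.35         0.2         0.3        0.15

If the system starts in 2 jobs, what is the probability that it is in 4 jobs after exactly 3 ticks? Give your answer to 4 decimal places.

0.2380

Propagate the distribution vector 3 ticks from 2 jobs.
After 0 ticks: (0.0000, 1.0000, 0.0000, 0.0000)
After 1 tick: (0.1500, 0.2500, 0.4000, 0.2000)
After 2 ticks: (0.1975, 0.2525, 0.3050, 0.2450)
After 3 ticks: (0.2089, 0.2431, 0.3100, 0.2380)
P(in 4 jobs after 3 ticks) = 0.2380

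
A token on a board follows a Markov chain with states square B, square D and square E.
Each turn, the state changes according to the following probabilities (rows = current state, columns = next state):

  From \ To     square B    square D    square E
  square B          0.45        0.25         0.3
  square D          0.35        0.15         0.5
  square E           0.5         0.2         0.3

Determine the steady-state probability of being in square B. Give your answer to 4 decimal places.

0.4459

Let the stationary distribution be π with π = πP and π_1 + π_2 + π_3 = 1.
π_1 = 0.45·π_1 + 0.35·π_2 + 0.5·π_3
π_2 = 0.25·π_1 + 0.15·π_2 + 0.2·π_3
Solving with the normalization constraint gives π = (0.4459, 0.2117, 0.3423).
So the stationary probability of square B is 0.4459.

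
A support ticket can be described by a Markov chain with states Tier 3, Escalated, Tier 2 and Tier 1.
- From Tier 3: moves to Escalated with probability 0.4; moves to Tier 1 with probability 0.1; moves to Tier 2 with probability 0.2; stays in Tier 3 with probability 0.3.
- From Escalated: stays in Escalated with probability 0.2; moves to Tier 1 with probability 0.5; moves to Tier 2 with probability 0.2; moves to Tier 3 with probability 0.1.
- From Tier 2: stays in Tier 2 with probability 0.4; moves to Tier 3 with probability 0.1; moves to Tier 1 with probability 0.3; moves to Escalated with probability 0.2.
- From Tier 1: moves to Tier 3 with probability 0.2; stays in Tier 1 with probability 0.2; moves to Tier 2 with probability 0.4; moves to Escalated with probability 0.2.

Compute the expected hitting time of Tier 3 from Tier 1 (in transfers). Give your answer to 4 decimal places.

Let t(s) be the expected number of transfers to first reach Tier 3 from state s, with t(Tier 3) = 0. Conditioning on the first transfer:
t(Escalated) = 1 + 0.2·t(Escalated) + 0.2·t(Tier 2) + 0.5·t(Tier 1)
t(Tier 2) = 1 + 0.2·t(Escalated) + 0.4·t(Tier 2) + 0.3·t(Tier 1)
t(Tier 1) = 1 + 0.2·t(Escalated) + 0.4·t(Tier 2) + 0.2·t(Tier 1)
Solving: t(Escalated) = 7.5000, t(Tier 2) = 7.6389, t(Tier 1) = 6.9444.
Expected transfers from Tier 1 to Tier 3: 6.9444.

6.9444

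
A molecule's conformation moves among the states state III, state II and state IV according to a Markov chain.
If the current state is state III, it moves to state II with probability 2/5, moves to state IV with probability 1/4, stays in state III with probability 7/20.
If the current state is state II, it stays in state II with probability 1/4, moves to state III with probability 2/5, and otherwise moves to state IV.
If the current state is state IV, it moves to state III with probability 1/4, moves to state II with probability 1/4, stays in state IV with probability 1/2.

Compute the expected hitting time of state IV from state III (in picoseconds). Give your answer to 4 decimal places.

Let t(s) be the expected number of picoseconds to first reach state IV from state s, with t(state IV) = 0. Conditioning on the first picosecond:
t(state III) = 1 + 0.35·t(state III) + 0.4·t(state II)
t(state II) = 1 + 0.4·t(state III) + 0.25·t(state II)
Solving: t(state III) = 3.5115, t(state II) = 3.2061.
Expected picoseconds from state III to state IV: 3.5115.

3.5115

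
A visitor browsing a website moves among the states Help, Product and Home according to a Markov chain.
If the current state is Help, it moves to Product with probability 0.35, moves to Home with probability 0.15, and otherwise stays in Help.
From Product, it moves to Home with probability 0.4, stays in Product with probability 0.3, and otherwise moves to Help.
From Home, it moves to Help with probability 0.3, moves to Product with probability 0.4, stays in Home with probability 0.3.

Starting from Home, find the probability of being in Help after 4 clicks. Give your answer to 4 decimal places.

Propagate the distribution vector 4 clicks from Home.
After 0 clicks: (0.0000, 0.0000, 1.0000)
After 1 click: (0.3000, 0.4000, 0.3000)
After 2 clicks: (0.3600, 0.3450, 0.2950)
After 3 clicks: (0.3720, 0.3475, 0.2805)
After 4 clicks: (0.3744, 0.3467, 0.2790)
P(in Help after 4 clicks) = 0.3744

0.3744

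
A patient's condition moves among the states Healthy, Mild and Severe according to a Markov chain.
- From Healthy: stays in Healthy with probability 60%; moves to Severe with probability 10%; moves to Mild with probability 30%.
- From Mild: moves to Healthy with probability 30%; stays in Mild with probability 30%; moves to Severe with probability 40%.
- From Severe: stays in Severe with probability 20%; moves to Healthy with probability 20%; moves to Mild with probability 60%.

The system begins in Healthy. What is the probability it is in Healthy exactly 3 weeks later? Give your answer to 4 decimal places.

0.4210

Propagate the distribution vector 3 weeks from Healthy.
After 0 weeks: (1.0000, 0.0000, 0.0000)
After 1 week: (0.6000, 0.3000, 0.1000)
After 2 weeks: (0.4700, 0.3300, 0.2000)
After 3 weeks: (0.4210, 0.3600, 0.2190)
P(in Healthy after 3 weeks) = 0.4210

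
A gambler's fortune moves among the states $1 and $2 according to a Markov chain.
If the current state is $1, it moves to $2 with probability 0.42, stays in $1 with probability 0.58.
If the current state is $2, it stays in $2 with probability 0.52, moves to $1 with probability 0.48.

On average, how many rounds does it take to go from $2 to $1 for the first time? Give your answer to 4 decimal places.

Let t(s) be the expected number of rounds to first reach $1 from state s, with t($1) = 0. Conditioning on the first round:
t($2) = 1 + 0.52·t($2)
Solving: t($2) = 2.0833.
Expected rounds from $2 to $1: 2.0833.

2.0833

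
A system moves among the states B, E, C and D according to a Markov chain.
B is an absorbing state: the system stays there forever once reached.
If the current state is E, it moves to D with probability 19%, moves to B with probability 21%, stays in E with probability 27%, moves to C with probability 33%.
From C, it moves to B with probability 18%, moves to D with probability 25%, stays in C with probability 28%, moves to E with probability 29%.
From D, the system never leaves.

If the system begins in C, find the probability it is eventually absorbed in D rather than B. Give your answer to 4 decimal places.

0.5527

Let h(s) be the probability of absorption at D starting from transient state s. Then h(D) = 1 and h(B) = 0. By first-step analysis:
h(E) = 0.21·0 + 0.27·h(E) + 0.33·h(C) + 0.19·1
h(C) = 0.18·0 + 0.29·h(E) + 0.28·h(C) + 0.25·1
Solving: h(E) = 0.5101, h(C) = 0.5527.
Starting from C, the probability is 0.5527.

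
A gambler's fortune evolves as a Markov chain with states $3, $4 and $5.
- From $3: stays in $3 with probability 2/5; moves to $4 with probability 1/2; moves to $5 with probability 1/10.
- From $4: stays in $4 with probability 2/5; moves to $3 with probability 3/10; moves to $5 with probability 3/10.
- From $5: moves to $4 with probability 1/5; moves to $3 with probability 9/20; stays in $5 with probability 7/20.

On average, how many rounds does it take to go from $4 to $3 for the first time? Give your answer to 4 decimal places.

2.8788

Let t(s) be the expected number of rounds to first reach $3 from state s, with t($3) = 0. Conditioning on the first round:
t($4) = 1 + 0.4·t($4) + 0.3·t($5)
t($5) = 1 + 0.2·t($4) + 0.35·t($5)
Solving: t($4) = 2.8788, t($5) = 2.4242.
Expected rounds from $4 to $3: 2.8788.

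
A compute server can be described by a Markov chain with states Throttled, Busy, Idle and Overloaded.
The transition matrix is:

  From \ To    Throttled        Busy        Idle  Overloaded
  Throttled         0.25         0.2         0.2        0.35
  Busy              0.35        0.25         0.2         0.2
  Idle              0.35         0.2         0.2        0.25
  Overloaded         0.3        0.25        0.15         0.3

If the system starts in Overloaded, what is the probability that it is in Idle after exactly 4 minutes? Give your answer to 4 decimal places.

Propagate the distribution vector 4 minutes from Overloaded.
After 0 minutes: (0.0000, 0.0000, 0.0000, 1.0000)
After 1 minute: (0.3000, 0.2500, 0.1500, 0.3000)
After 2 minutes: (0.3050, 0.2275, 0.1850, 0.2825)
After 3 minutes: (0.3054, 0.2255, 0.1859, 0.2833)
After 4 minutes: (0.3053, 0.2254, 0.1858, 0.2834)
P(in Idle after 4 minutes) = 0.1858

0.1858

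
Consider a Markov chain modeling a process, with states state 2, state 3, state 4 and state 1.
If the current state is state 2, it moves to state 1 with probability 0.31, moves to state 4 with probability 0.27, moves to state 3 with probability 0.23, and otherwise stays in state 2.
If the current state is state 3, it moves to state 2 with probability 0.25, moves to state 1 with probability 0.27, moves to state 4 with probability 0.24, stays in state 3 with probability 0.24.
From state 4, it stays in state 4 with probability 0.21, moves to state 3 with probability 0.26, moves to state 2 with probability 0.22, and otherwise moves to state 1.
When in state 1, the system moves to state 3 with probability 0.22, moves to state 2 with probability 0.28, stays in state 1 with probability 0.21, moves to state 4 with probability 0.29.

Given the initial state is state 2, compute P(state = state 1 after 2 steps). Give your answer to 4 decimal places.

0.2698

Propagate the distribution vector 2 steps from state 2.
After 0 steps: (1.0000, 0.0000, 0.0000, 0.0000)
After 1 step: (0.1900, 0.2300, 0.2700, 0.3100)
After 2 steps: (0.2398, 0.2373, 0.2531, 0.2698)
P(in state 1 after 2 steps) = 0.2698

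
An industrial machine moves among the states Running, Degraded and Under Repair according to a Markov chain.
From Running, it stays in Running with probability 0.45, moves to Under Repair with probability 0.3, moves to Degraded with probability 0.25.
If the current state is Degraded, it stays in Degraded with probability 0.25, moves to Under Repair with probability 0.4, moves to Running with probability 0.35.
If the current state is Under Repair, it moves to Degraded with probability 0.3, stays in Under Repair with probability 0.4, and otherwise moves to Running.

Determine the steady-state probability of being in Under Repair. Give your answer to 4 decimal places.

0.3631

Let the stationary distribution be π with π = πP and π_1 + π_2 + π_3 = 1.
π_1 = 0.45·π_1 + 0.35·π_2 + 0.3·π_3
π_2 = 0.25·π_1 + 0.25·π_2 + 0.3·π_3
Solving with the normalization constraint gives π = (0.3687, 0.2682, 0.3631).
So the stationary probability of Under Repair is 0.3631.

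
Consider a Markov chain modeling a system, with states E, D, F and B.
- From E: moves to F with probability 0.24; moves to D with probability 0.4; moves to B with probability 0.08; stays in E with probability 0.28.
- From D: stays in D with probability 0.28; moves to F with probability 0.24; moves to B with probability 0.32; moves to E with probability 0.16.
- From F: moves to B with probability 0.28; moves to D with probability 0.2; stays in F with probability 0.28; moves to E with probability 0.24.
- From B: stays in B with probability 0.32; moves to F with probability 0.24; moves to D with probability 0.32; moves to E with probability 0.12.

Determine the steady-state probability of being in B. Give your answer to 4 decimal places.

Let the stationary distribution be π with π = πP and π_1 + π_2 + π_3 + π_4 = 1.
π_1 = 0.28·π_1 + 0.16·π_2 + 0.24·π_3 + 0.12·π_4
π_2 = 0.4·π_1 + 0.28·π_2 + 0.2·π_3 + 0.32·π_4
π_3 = 0.24·π_1 + 0.24·π_2 + 0.28·π_3 + 0.24·π_4
Solving with the normalization constraint gives π = (0.1926, 0.2937, 0.2500, 0.2638).
So the stationary probability of B is 0.2638.

0.2638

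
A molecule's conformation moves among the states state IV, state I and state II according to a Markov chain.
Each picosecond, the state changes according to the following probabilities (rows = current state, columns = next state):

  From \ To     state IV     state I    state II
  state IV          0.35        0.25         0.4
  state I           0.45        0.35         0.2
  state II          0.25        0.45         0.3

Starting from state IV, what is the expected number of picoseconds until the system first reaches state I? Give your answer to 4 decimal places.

Let t(s) be the expected number of picoseconds to first reach state I from state s, with t(state I) = 0. Conditioning on the first picosecond:
t(state IV) = 1 + 0.35·t(state IV) + 0.4·t(state II)
t(state II) = 1 + 0.25·t(state IV) + 0.3·t(state II)
Solving: t(state IV) = 3.0986, t(state II) = 2.5352.
Expected picoseconds from state IV to state I: 3.0986.

3.0986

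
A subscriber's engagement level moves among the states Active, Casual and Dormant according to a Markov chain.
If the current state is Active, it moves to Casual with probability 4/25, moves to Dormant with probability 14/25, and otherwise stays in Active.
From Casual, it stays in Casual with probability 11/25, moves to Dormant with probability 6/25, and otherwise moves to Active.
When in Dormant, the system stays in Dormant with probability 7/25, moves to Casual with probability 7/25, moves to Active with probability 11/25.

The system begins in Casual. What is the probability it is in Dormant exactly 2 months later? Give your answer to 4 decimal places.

Sum over the intermediate state after 1 month:
P = P(Casual→Active)·P(Active→Dormant) + P(Casual→Casual)·P(Casual→Dormant) + P(Casual→Dormant)·P(Dormant→Dormant)
  = 0.32×0.56 + 0.44×0.24 + 0.24×0.28
  = 0.1792 + 0.1056 + 0.0672 = 0.3520

0.3520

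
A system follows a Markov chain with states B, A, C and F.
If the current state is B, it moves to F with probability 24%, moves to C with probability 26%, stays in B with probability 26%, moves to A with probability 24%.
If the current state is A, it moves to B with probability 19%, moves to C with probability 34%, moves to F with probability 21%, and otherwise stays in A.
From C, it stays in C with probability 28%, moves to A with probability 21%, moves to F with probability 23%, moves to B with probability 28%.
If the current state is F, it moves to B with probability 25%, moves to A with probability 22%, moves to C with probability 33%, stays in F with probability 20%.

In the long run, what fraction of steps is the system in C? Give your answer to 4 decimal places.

Let the stationary distribution be π with π = πP and π_1 + π_2 + π_3 + π_4 = 1.
π_1 = 0.26·π_1 + 0.19·π_2 + 0.28·π_3 + 0.25·π_4
π_2 = 0.24·π_1 + 0.26·π_2 + 0.21·π_3 + 0.22·π_4
π_3 = 0.26·π_1 + 0.34·π_2 + 0.28·π_3 + 0.33·π_4
Solving with the normalization constraint gives π = (0.2476, 0.2312, 0.3000, 0.2212).
So the stationary probability of C is 0.3000.

0.3000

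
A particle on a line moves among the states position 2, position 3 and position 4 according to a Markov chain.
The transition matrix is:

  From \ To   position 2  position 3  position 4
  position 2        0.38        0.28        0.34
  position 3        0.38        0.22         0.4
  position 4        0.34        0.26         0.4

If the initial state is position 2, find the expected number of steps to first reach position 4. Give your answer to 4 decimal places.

2.8102

Let t(s) be the expected number of steps to first reach position 4 from state s, with t(position 4) = 0. Conditioning on the first step:
t(position 2) = 1 + 0.38·t(position 2) + 0.28·t(position 3)
t(position 3) = 1 + 0.38·t(position 2) + 0.22·t(position 3)
Solving: t(position 2) = 2.8102, t(position 3) = 2.6511.
Expected steps from position 2 to position 4: 2.8102.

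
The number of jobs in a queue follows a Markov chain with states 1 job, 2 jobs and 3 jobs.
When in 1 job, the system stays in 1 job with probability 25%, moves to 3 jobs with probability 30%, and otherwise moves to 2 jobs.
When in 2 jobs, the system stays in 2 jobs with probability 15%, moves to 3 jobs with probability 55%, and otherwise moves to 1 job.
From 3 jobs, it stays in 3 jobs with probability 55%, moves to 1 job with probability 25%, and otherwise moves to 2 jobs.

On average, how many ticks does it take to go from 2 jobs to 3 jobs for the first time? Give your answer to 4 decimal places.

Let t(s) be the expected number of ticks to first reach 3 jobs from state s, with t(3 jobs) = 0. Conditioning on the first tick:
t(1 job) = 1 + 0.25·t(1 job) + 0.45·t(2 jobs)
t(2 jobs) = 1 + 0.3·t(1 job) + 0.15·t(2 jobs)
Solving: t(1 job) = 2.5871, t(2 jobs) = 2.0896.
Expected ticks from 2 jobs to 3 jobs: 2.0896.

2.0896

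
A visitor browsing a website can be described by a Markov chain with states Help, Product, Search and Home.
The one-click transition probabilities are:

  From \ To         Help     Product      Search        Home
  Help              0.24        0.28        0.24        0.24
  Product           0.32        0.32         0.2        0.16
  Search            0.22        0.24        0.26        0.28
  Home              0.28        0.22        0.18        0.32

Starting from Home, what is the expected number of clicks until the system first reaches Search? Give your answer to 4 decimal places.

4.9499

Let t(s) be the expected number of clicks to first reach Search from state s, with t(Search) = 0. Conditioning on the first click:
t(Help) = 1 + 0.24·t(Help) + 0.28·t(Product) + 0.24·t(Home)
t(Product) = 1 + 0.32·t(Help) + 0.32·t(Product) + 0.16·t(Home)
t(Home) = 1 + 0.28·t(Help) + 0.22·t(Product) + 0.32·t(Home)
Solving: t(Help) = 4.6573, t(Product) = 4.8269, t(Home) = 4.9499.
Expected clicks from Home to Search: 4.9499.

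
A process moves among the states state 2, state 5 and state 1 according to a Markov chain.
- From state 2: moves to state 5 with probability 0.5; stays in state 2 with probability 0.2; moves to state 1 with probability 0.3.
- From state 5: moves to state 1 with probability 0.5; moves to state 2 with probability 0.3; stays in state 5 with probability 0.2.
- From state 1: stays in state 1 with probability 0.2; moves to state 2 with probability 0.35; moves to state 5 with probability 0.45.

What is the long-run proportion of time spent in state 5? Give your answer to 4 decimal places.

0.3715

Let the stationary distribution be π with π = πP and π_1 + π_2 + π_3 = 1.
π_1 = 0.2·π_1 + 0.3·π_2 + 0.35·π_3
π_2 = 0.5·π_1 + 0.2·π_2 + 0.45·π_3
Solving with the normalization constraint gives π = (0.2882, 0.3715, 0.3403).
So the stationary probability of state 5 is 0.3715.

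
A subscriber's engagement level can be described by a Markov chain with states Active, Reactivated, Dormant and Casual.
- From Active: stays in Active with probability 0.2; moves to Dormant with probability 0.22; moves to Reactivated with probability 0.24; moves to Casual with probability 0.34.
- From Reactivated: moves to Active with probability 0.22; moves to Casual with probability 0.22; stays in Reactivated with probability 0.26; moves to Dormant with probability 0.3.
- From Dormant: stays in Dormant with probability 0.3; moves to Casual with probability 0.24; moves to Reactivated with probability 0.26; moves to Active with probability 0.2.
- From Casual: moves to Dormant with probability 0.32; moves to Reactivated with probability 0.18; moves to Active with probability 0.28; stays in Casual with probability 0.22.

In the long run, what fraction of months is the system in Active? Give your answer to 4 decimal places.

Let the stationary distribution be π with π = πP and π_1 + π_2 + π_3 + π_4 = 1.
π_1 = 0.2·π_1 + 0.22·π_2 + 0.2·π_3 + 0.28·π_4
π_2 = 0.24·π_1 + 0.26·π_2 + 0.26·π_3 + 0.18·π_4
π_3 = 0.22·π_1 + 0.3·π_2 + 0.3·π_3 + 0.32·π_4
Solving with the normalization constraint gives π = (0.2249, 0.2353, 0.2871, 0.2527).
So the stationary probability of Active is 0.2249.

0.2249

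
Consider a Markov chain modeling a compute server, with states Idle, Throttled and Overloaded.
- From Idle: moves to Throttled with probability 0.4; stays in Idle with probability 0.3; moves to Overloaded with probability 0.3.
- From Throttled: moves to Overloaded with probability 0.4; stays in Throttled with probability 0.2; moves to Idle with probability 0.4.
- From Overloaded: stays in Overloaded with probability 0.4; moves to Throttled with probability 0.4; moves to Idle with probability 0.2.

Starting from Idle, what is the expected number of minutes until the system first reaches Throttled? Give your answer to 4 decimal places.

2.5000

Let t(s) be the expected number of minutes to first reach Throttled from state s, with t(Throttled) = 0. Conditioning on the first minute:
t(Idle) = 1 + 0.3·t(Idle) + 0.3·t(Overloaded)
t(Overloaded) = 1 + 0.2·t(Idle) + 0.4·t(Overloaded)
Solving: t(Idle) = 2.5000, t(Overloaded) = 2.5000.
Expected minutes from Idle to Throttled: 2.5000.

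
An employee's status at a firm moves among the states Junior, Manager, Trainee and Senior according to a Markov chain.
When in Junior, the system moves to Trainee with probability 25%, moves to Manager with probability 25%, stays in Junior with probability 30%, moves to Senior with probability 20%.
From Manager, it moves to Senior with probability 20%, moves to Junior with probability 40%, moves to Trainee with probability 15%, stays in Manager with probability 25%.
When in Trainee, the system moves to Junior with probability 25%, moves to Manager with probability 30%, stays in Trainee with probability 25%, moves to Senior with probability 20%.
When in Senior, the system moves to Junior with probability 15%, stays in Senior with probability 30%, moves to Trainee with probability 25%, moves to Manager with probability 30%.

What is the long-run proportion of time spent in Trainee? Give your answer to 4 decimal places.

0.2228

Let the stationary distribution be π with π = πP and π_1 + π_2 + π_3 + π_4 = 1.
π_1 = 0.3·π_1 + 0.4·π_2 + 0.25·π_3 + 0.15·π_4
π_2 = 0.25·π_1 + 0.25·π_2 + 0.3·π_3 + 0.3·π_4
π_3 = 0.25·π_1 + 0.15·π_2 + 0.25·π_3 + 0.25·π_4
Solving with the normalization constraint gives π = (0.2828, 0.2722, 0.2228, 0.2222).
So the stationary probability of Trainee is 0.2228.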